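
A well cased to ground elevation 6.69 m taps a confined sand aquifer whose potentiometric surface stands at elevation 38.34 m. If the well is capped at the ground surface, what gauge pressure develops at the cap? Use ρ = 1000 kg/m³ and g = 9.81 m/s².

P ≈ 310 kPa

Head above the cap: Δh = 38.34 − 6.69 = 31.65 m.
P = ρgΔh = 1000 × 9.81 × 31.65 = 310486 Pa ≈ 310 kPa.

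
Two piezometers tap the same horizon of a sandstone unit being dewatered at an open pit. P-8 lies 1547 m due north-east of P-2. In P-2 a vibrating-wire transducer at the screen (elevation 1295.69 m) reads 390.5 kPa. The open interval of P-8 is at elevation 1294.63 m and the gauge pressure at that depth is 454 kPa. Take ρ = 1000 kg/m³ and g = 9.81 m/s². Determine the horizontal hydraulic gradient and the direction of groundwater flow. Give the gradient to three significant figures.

Pressure head at P-2: ψ = P/(ρg) = 390.5×1000 / (1000 × 9.81) = 39.81 m.
Total head at P-2: h = z + ψ = 1295.69 + 39.81 = 1335.50 m.
Pressure head at P-8: ψ = P/(ρg) = 454×1000 / (1000 × 9.81) = 46.28 m.
Total head at P-8: h = z + ψ = 1294.63 + 46.28 = 1340.91 m.
Head difference: h(P-2) − h(P-8) = 1335.50 − 1340.91 = -5.41 m.
Hydraulic gradient: i = |Δh| / L = 5.41 / 1547 = 0.00350.
Flow is from higher to lower head: from P-8 toward P-2, i.e. toward the south-west.

i ≈ 0.00350; groundwater flows toward the south-west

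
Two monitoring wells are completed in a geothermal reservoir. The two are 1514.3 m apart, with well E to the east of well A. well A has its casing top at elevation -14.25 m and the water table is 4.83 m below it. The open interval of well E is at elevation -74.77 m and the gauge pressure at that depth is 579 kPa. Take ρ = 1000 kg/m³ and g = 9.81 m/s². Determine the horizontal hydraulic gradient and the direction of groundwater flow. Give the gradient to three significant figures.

Total head at well A: h = -14.25 − 4.83 = -19.08 m.
Pressure head at well E: ψ = P/(ρg) = 579×1000 / (1000 × 9.81) = 59.02 m.
Total head at well E: h = z + ψ = -74.77 + 59.02 = -15.75 m.
Head difference: h(well A) − h(well E) = -19.08 − (-15.75) = -3.33 m.
Hydraulic gradient: i = |Δh| / L = 3.33 / 1514.3 = 0.00220.
Flow is from higher to lower head: from well E toward well A, i.e. toward the west.

i ≈ 0.00220; groundwater flows toward the west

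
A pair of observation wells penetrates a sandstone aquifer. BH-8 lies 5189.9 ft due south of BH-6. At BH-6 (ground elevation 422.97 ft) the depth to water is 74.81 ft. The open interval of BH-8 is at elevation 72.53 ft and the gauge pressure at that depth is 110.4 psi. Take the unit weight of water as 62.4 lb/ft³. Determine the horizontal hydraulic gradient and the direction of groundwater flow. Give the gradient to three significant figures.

Total head at BH-6: h = 422.97 − 74.81 = 348.16 ft.
Pressure head at BH-8: ψ = 144·P/γ = 144 × 110.4 / 62.4 = 254.77 ft.
Total head at BH-8: h = z + ψ = 72.53 + 254.77 = 327.30 ft.
Head difference: h(BH-6) − h(BH-8) = 348.16 − 327.30 = 20.86 ft.
Hydraulic gradient: i = |Δh| / L = 20.86 / 5189.9 = 0.00402.
Flow is from higher to lower head: from BH-6 toward BH-8, i.e. toward the south.

i ≈ 0.00402; groundwater flows toward the south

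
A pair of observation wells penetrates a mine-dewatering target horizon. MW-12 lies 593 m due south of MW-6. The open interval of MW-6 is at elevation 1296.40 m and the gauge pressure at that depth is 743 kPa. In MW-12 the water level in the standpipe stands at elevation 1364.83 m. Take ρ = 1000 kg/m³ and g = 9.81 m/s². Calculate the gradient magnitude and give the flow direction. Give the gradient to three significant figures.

Pressure head at MW-6: ψ = P/(ρg) = 743×1000 / (1000 × 9.81) = 75.74 m.
Total head at MW-6: h = z + ψ = 1296.40 + 75.74 = 1372.14 m.
Total head at MW-12: h = 1364.83 m (water level in the piezometer is the total head).
Head difference: h(MW-6) − h(MW-12) = 1372.14 − 1364.83 = 7.31 m.
Hydraulic gradient: i = |Δh| / L = 7.31 / 593 = 0.0123.
Flow is from higher to lower head: from MW-6 toward MW-12, i.e. toward the south.

i ≈ 0.0123; groundwater flows toward the south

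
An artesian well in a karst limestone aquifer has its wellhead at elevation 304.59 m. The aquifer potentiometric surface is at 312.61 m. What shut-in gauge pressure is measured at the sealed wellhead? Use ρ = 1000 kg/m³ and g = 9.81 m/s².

P ≈ 78.7 kPa

Head above the cap: Δh = 312.61 − 304.59 = 8.02 m.
P = ρgΔh = 1000 × 9.81 × 8.02 = 78676 Pa ≈ 78.7 kPa.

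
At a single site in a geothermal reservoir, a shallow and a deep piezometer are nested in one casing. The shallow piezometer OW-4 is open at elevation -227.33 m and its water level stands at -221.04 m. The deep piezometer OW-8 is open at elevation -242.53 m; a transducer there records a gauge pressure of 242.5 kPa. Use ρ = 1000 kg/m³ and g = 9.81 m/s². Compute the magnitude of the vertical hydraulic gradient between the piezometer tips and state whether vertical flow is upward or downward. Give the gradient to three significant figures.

Total head at OW-4: h = -221.04 m (water level in the standpipe).
Pressure head at OW-8: ψ = P/(ρg) = 242.5×1000 / (1000 × 9.81) = 24.72 m.
Total head at OW-8: h = z + ψ = -242.53 + 24.72 = -217.81 m.
Δh = h(OW-4) − h(OW-8) = -221.04 − (-217.81) = -3.23 m.
Vertical separation Δz = -227.33 − (-242.53) = 15.20 m.
|i_v| = |Δh| / Δz = 3.23 / 15.20 = 0.212.
Head is higher in the deep piezometer, so vertical flow is upward (discharge condition).

|i_v| ≈ 0.212; vertical flow is upward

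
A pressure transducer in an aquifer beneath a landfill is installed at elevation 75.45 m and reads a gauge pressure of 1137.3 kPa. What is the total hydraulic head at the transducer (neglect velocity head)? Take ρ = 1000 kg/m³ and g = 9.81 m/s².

h ≈ 191.38 m

ψ = P/(ρg) = 1137.3×1000 / (1000 × 9.81) = 115.93 m.
h = z + ψ = 75.45 + 115.93 = 191.38 m.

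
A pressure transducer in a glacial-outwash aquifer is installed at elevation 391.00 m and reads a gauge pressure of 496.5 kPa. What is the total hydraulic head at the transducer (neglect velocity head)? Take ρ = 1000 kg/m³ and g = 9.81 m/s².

ψ = P/(ρg) = 496.5×1000 / (1000 × 9.81) = 50.61 m.
h = z + ψ = 391.00 + 50.61 = 441.61 m.

h ≈ 441.61 m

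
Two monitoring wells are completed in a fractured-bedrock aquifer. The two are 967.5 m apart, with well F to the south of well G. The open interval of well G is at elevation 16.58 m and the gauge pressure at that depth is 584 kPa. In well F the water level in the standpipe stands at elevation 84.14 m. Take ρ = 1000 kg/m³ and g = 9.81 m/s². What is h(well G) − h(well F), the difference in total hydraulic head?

Pressure head at well G: ψ = P/(ρg) = 584×1000 / (1000 × 9.81) = 59.53 m.
Total head at well G: h = z + ψ = 16.58 + 59.53 = 76.11 m.
Total head at well F: h = 84.14 m (water level in the piezometer is the total head).
Head difference: h(well G) − h(well F) = 76.11 − 84.14 = -8.03 m.

Δh ≈ -8.03 m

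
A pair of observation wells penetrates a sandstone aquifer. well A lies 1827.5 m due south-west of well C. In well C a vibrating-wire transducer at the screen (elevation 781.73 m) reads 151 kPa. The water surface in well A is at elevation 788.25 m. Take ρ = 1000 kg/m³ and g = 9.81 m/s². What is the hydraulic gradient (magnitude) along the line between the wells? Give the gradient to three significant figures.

Pressure head at well C: ψ = P/(ρg) = 151×1000 / (1000 × 9.81) = 15.39 m.
Total head at well C: h = z + ψ = 781.73 + 15.39 = 797.12 m.
Total head at well A: h = 788.25 m (water level in the piezometer is the total head).
Head difference: h(well C) − h(well A) = 797.12 − 788.25 = 8.87 m.
Hydraulic gradient: i = |Δh| / L = 8.87 / 1827.5 = 0.00485.

i ≈ 0.00485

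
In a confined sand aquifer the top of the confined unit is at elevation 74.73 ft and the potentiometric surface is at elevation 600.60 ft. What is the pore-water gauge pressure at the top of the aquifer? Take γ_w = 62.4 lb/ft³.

P ≈ 228 psi

Pressure head at the aquifer top: ψ = h − z = 600.60 − 74.73 = 525.87 ft.
P = γψ/144 = 62.4 × 525.87 / 144 = 228 psi.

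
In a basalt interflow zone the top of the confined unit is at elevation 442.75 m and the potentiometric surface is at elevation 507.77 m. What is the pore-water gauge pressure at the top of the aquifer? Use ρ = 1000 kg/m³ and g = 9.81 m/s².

P ≈ 638 kPa

Pressure head at the aquifer top: ψ = h − z = 507.77 − 442.75 = 65.02 m.
P = ρgψ = 1000 × 9.81 × 65.02 = 637846 Pa ≈ 638 kPa.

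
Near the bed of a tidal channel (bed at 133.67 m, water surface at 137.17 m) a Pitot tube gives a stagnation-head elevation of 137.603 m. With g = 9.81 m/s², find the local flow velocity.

v ≈ 2.91 m/s

Near the bed, under hydrostatic conditions, the piezometric head (z + ψ) equals the free-surface elevation, 137.17 m.
Velocity head = total − piezometric = 137.603 − 137.17 = 0.433 m.
v = √(2g·h_v) = √(2 × 9.81 × 0.433) = 2.91 m/s.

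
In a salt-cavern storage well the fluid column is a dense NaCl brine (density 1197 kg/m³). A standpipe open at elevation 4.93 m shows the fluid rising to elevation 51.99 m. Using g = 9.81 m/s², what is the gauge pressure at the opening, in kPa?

P ≈ 553 kPa

Pressure head ψ = h − z = 51.99 − 4.93 = 47.06 m.
P = ρgψ = 1197 × 9.81 × 47.06 = 552605 Pa ≈ 553 kPa.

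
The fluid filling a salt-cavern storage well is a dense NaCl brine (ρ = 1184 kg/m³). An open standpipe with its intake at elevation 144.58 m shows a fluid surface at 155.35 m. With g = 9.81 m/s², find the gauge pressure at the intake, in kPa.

Pressure head ψ = h − z = 155.35 − 144.58 = 10.77 m.
P = ρgψ = 1184 × 9.81 × 10.77 = 125094 Pa ≈ 125 kPa.

P ≈ 125 kPa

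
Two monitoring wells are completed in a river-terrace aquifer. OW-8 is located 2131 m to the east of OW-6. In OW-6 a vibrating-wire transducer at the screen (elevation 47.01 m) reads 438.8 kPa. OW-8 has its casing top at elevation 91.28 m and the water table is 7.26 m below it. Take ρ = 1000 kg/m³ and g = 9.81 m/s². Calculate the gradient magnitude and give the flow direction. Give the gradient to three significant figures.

i ≈ 0.00362; groundwater flows toward the east

Pressure head at OW-6: ψ = P/(ρg) = 438.8×1000 / (1000 × 9.81) = 44.73 m.
Total head at OW-6: h = z + ψ = 47.01 + 44.73 = 91.74 m.
Total head at OW-8: h = 91.28 − 7.26 = 84.02 m.
Head difference: h(OW-6) − h(OW-8) = 91.74 − 84.02 = 7.72 m.
Hydraulic gradient: i = |Δh| / L = 7.72 / 2131 = 0.00362.
Flow is from higher to lower head: from OW-6 toward OW-8, i.e. toward the east.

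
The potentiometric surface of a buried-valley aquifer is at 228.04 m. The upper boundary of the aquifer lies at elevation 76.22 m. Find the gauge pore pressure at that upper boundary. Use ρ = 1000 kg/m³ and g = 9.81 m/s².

Pressure head at the aquifer top: ψ = h − z = 228.04 − 76.22 = 151.82 m.
P = ρgψ = 1000 × 9.81 × 151.82 = 1489354 Pa ≈ 1490 kPa.

P ≈ 1490 kPa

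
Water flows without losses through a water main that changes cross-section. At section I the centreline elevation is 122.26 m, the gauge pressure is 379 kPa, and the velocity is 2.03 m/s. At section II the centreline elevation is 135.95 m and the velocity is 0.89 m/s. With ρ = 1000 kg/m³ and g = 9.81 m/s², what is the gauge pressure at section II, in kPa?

P₂ ≈ 246 kPa

Pressure head at I: ψ₁ = P₁/(ρg) = 379×1000 / (1000 × 9.81) = 38.63 m.
Velocity heads: v₁²/2g = 2.03²/19.62 = 0.210 m; v₂²/2g = 0.89²/19.62 = 0.040 m.
Total head H = z₁ + ψ₁ + v₁²/2g = 122.26 + 38.63 + 0.210 = 161.10 m.
ψ₂ = H − z₂ − v₂²/2g = 161.10 − 135.95 − 0.040 = 25.11 m.
P₂ = ρgψ₂ = 1000 × 9.81 × 25.11 ≈ 246 kPa.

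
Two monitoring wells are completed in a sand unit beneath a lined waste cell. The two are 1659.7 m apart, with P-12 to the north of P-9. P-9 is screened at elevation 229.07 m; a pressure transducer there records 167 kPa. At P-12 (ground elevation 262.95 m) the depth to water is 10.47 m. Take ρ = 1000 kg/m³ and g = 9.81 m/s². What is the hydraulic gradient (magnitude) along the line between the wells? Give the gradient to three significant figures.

Pressure head at P-9: ψ = P/(ρg) = 167×1000 / (1000 × 9.81) = 17.02 m.
Total head at P-9: h = z + ψ = 229.07 + 17.02 = 246.09 m.
Total head at P-12: h = 262.95 − 10.47 = 252.48 m.
Head difference: h(P-9) − h(P-12) = 246.09 − 252.48 = -6.39 m.
Hydraulic gradient: i = |Δh| / L = 6.39 / 1659.7 = 0.00385.

i ≈ 0.00385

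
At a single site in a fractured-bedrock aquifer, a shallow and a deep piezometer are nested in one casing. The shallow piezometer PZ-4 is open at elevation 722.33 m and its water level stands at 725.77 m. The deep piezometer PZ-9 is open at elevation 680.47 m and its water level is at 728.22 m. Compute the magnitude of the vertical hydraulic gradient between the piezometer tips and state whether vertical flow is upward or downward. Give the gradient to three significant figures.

Total head at PZ-4: h = 725.77 m (water level in the standpipe).
Total head at PZ-9: h = 728.22 m.
Δh = h(PZ-4) − h(PZ-9) = 725.77 − 728.22 = -2.45 m.
Vertical separation Δz = 722.33 − 680.47 = 41.86 m.
|i_v| = |Δh| / Δz = 2.45 / 41.86 = 0.0585.
Head is higher in the deep piezometer, so vertical flow is upward (discharge condition).

|i_v| ≈ 0.0585; vertical flow is upward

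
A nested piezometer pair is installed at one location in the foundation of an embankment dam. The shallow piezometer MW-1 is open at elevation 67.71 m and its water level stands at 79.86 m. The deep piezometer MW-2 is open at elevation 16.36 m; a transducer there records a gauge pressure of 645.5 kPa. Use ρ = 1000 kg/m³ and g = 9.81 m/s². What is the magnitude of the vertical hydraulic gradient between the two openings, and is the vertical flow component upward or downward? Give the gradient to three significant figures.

|i_v| ≈ 0.0448; vertical flow is upward

Total head at MW-1: h = 79.86 m (water level in the standpipe).
Pressure head at MW-2: ψ = P/(ρg) = 645.5×1000 / (1000 × 9.81) = 65.80 m.
Total head at MW-2: h = z + ψ = 16.36 + 65.80 = 82.16 m.
Δh = h(MW-1) − h(MW-2) = 79.86 − 82.16 = -2.30 m.
Vertical separation Δz = 67.71 − 16.36 = 51.35 m.
|i_v| = |Δh| / Δz = 2.30 / 51.35 = 0.0448.
Head is higher in the deep piezometer, so vertical flow is upward (discharge condition).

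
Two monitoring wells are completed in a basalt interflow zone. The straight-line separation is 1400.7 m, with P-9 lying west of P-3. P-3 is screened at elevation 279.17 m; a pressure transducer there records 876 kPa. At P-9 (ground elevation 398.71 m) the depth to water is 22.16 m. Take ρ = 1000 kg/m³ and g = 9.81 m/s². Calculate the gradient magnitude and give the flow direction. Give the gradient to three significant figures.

Pressure head at P-3: ψ = P/(ρg) = 876×1000 / (1000 × 9.81) = 89.30 m.
Total head at P-3: h = z + ψ = 279.17 + 89.30 = 368.47 m.
Total head at P-9: h = 398.71 − 22.16 = 376.55 m.
Head difference: h(P-3) − h(P-9) = 368.47 − 376.55 = -8.08 m.
Hydraulic gradient: i = |Δh| / L = 8.08 / 1400.7 = 0.00577.
Flow is from higher to lower head: from P-9 toward P-3, i.e. toward the east.

i ≈ 0.00577; groundwater flows toward the east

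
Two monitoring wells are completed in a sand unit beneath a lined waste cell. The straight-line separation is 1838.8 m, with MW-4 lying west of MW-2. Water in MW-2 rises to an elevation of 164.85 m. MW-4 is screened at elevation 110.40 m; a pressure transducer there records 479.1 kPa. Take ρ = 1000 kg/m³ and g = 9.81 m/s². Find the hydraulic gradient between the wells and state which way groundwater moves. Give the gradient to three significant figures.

Total head at MW-2: h = 164.85 m (water level in the piezometer is the total head).
Pressure head at MW-4: ψ = P/(ρg) = 479.1×1000 / (1000 × 9.81) = 48.84 m.
Total head at MW-4: h = z + ψ = 110.40 + 48.84 = 159.24 m.
Head difference: h(MW-2) − h(MW-4) = 164.85 − 159.24 = 5.61 m.
Hydraulic gradient: i = |Δh| / L = 5.61 / 1838.8 = 0.00305.
Flow is from higher to lower head: from MW-2 toward MW-4, i.e. toward the west.

i ≈ 0.00305; groundwater flows toward the west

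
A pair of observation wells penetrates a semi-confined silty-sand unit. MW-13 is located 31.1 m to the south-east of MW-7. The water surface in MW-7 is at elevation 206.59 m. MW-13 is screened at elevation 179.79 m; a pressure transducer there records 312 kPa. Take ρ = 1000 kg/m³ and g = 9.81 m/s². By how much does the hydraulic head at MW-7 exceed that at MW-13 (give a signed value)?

Δh ≈ -5.00 m

Total head at MW-7: h = 206.59 m (water level in the piezometer is the total head).
Pressure head at MW-13: ψ = P/(ρg) = 312×1000 / (1000 × 9.81) = 31.80 m.
Total head at MW-13: h = z + ψ = 179.79 + 31.80 = 211.59 m.
Head difference: h(MW-7) − h(MW-13) = 206.59 − 211.59 = -5.00 m.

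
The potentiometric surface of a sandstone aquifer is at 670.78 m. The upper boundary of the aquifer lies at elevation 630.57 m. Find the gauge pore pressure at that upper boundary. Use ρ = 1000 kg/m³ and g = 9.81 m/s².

P ≈ 394 kPa

Pressure head at the aquifer top: ψ = h − z = 670.78 − 630.57 = 40.21 m.
P = ρgψ = 1000 × 9.81 × 40.21 = 394460 Pa ≈ 394 kPa.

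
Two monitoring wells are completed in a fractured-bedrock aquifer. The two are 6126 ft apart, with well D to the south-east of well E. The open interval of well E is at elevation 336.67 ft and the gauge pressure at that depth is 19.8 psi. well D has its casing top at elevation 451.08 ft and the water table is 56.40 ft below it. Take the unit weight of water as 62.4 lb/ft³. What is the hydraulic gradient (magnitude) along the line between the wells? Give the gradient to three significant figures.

i ≈ 0.00201

Pressure head at well E: ψ = 144·P/γ = 144 × 19.8 / 62.4 = 45.69 ft.
Total head at well E: h = z + ψ = 336.67 + 45.69 = 382.36 ft.
Total head at well D: h = 451.08 − 56.40 = 394.68 ft.
Head difference: h(well E) − h(well D) = 382.36 − 394.68 = -12.32 ft.
Hydraulic gradient: i = |Δh| / L = 12.32 / 6126 = 0.00201.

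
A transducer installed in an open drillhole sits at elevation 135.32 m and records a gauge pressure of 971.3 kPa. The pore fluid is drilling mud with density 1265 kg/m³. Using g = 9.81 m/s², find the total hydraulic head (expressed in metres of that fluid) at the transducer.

h ≈ 213.59 m

ψ = P/(ρg) = 971.3×1000 / (1265 × 9.81) = 78.27 m.
h = z + ψ = 135.32 + 78.27 = 213.59 m.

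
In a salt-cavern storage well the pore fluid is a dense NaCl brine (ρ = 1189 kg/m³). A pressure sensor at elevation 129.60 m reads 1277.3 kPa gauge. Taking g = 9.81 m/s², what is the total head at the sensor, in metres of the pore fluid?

ψ = P/(ρg) = 1277.3×1000 / (1189 × 9.81) = 109.51 m.
h = z + ψ = 129.60 + 109.51 = 239.11 m.

h ≈ 239.11 m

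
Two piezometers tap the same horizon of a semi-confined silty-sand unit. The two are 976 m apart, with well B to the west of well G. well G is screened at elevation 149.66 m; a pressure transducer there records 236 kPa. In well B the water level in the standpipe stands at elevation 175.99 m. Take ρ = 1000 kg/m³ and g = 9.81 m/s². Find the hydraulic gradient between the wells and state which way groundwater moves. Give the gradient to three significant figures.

Pressure head at well G: ψ = P/(ρg) = 236×1000 / (1000 × 9.81) = 24.06 m.
Total head at well G: h = z + ψ = 149.66 + 24.06 = 173.72 m.
Total head at well B: h = 175.99 m (water level in the piezometer is the total head).
Head difference: h(well G) − h(well B) = 173.72 − 175.99 = -2.27 m.
Hydraulic gradient: i = |Δh| / L = 2.27 / 976 = 0.00233.
Flow is from higher to lower head: from well B toward well G, i.e. toward the east.

i ≈ 0.00233; groundwater flows toward the east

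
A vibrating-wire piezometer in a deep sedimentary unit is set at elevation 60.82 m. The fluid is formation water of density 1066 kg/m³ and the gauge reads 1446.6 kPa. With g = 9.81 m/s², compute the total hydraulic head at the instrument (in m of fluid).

h ≈ 199.15 m

ψ = P/(ρg) = 1446.6×1000 / (1066 × 9.81) = 138.33 m.
h = z + ψ = 60.82 + 138.33 = 199.15 m.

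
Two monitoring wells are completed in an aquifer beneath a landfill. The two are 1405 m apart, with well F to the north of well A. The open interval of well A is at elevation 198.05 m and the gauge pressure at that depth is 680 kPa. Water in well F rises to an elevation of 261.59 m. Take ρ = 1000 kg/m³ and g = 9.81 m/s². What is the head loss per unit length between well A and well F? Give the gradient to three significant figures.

Pressure head at well A: ψ = P/(ρg) = 680×1000 / (1000 × 9.81) = 69.32 m.
Total head at well A: h = z + ψ = 198.05 + 69.32 = 267.37 m.
Total head at well F: h = 261.59 m (water level in the piezometer is the total head).
Head difference: h(well A) − h(well F) = 267.37 − 261.59 = 5.78 m.
Hydraulic gradient: i = |Δh| / L = 5.78 / 1405 = 0.00411.

i ≈ 0.00411 m/m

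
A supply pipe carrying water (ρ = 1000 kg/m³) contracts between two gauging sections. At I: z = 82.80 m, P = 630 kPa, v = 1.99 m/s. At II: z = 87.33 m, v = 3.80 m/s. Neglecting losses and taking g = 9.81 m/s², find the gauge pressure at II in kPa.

Pressure head at I: ψ₁ = P₁/(ρg) = 630×1000 / (1000 × 9.81) = 64.22 m.
Velocity heads: v₁²/2g = 1.99²/19.62 = 0.202 m; v₂²/2g = 3.80²/19.62 = 0.736 m.
Total head H = z₁ + ψ₁ + v₁²/2g = 82.80 + 64.22 + 0.202 = 147.22 m.
ψ₂ = H − z₂ − v₂²/2g = 147.22 − 87.33 − 0.736 = 59.15 m.
P₂ = ρgψ₂ = 1000 × 9.81 × 59.15 ≈ 580 kPa.

P₂ ≈ 580 kPa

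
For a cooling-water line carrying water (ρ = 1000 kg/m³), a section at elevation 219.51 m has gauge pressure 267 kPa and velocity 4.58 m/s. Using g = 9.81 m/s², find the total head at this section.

Pressure head ψ = P/(ρg) = 267×1000 / (1000 × 9.81) = 27.22 m.
Velocity head = v²/(2g) = 4.58² / (2 × 9.81) = 1.069 m.
h = z + ψ + v²/(2g) = 219.51 + 27.22 + 1.069 = 247.80 m.

h ≈ 247.80 m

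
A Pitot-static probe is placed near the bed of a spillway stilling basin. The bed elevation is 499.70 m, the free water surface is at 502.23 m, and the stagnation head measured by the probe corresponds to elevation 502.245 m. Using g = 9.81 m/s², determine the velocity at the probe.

Near the bed, under hydrostatic conditions, the piezometric head (z + ψ) equals the free-surface elevation, 502.23 m.
Velocity head = total − piezometric = 502.245 − 502.23 = 0.015 m.
v = √(2g·h_v) = √(2 × 9.81 × 0.015) = 0.542 m/s.

v ≈ 0.542 m/s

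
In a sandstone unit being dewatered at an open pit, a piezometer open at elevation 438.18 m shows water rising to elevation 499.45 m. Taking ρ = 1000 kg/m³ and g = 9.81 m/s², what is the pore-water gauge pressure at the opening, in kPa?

P ≈ 601 kPa

Pressure head ψ = h − z = 499.45 − 438.18 = 61.27 m.
P = ρgψ = 1000 × 9.81 × 61.27 = 601059 Pa ≈ 601 kPa.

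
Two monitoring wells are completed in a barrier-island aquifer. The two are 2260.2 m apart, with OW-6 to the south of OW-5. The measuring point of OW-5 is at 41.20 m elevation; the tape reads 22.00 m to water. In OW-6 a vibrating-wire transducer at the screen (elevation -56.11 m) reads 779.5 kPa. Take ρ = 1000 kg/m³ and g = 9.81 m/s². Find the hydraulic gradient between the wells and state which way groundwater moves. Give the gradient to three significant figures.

Total head at OW-5: h = 41.20 − 22.00 = 19.20 m.
Pressure head at OW-6: ψ = P/(ρg) = 779.5×1000 / (1000 × 9.81) = 79.46 m.
Total head at OW-6: h = z + ψ = -56.11 + 79.46 = 23.35 m.
Head difference: h(OW-5) − h(OW-6) = 19.20 − 23.35 = -4.15 m.
Hydraulic gradient: i = |Δh| / L = 4.15 / 2260.2 = 0.00184.
Flow is from higher to lower head: from OW-6 toward OW-5, i.e. toward the north.

i ≈ 0.00184; groundwater flows toward the north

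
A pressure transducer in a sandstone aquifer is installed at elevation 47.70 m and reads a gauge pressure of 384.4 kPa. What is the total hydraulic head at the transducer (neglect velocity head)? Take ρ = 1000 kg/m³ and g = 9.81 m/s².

h ≈ 86.88 m

ψ = P/(ρg) = 384.4×1000 / (1000 × 9.81) = 39.18 m.
h = z + ψ = 47.70 + 39.18 = 86.88 m.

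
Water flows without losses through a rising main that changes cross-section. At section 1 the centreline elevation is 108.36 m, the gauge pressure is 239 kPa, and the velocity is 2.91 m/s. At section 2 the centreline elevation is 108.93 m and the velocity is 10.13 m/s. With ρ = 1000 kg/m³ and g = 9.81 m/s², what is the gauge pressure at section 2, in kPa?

Pressure head at 1: ψ₁ = P₁/(ρg) = 239×1000 / (1000 × 9.81) = 24.36 m.
Velocity heads: v₁²/2g = 2.91²/19.62 = 0.432 m; v₂²/2g = 10.13²/19.62 = 5.230 m.
Total head H = z₁ + ψ₁ + v₁²/2g = 108.36 + 24.36 + 0.432 = 133.15 m.
ψ₂ = H − z₂ − v₂²/2g = 133.15 − 108.93 − 5.230 = 18.99 m.
P₂ = ρgψ₂ = 1000 × 9.81 × 18.99 ≈ 186 kPa.

P₂ ≈ 186 kPa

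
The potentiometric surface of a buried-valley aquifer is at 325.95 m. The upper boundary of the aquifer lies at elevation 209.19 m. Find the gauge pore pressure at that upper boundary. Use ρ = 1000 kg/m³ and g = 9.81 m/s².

P ≈ 1150 kPa

Pressure head at the aquifer top: ψ = h − z = 325.95 − 209.19 = 116.76 m.
P = ρgψ = 1000 × 9.81 × 116.76 = 1145416 Pa ≈ 1150 kPa.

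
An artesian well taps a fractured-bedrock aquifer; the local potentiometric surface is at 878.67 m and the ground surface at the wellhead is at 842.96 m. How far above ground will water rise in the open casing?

Water rises to the potentiometric surface, so the rise above ground = 878.67 − 842.96 = 35.71 m.

≈ 35.71 m above ground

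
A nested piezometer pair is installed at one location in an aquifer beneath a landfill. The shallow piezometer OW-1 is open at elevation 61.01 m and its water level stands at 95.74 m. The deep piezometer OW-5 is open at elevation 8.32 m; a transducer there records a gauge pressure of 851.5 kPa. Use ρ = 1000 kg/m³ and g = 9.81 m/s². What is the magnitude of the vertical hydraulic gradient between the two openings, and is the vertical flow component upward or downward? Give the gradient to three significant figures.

Total head at OW-1: h = 95.74 m (water level in the standpipe).
Pressure head at OW-5: ψ = P/(ρg) = 851.5×1000 / (1000 × 9.81) = 86.80 m.
Total head at OW-5: h = z + ψ = 8.32 + 86.80 = 95.12 m.
Δh = h(OW-1) − h(OW-5) = 95.74 − 95.12 = 0.62 m.
Vertical separation Δz = 61.01 − 8.32 = 52.69 m.
|i_v| = |Δh| / Δz = 0.62 / 52.69 = 0.0118.
Head is higher in the shallow piezometer, so vertical flow is downward (recharge condition).

|i_v| ≈ 0.0118; vertical flow is downward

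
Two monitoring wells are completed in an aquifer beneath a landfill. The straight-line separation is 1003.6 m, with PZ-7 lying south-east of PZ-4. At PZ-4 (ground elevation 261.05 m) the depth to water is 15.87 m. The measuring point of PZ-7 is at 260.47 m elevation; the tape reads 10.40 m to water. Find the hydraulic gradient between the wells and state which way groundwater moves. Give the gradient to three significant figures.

i ≈ 0.00487; groundwater flows toward the north-west

Total head at PZ-4: h = 261.05 − 15.87 = 245.18 m.
Total head at PZ-7: h = 260.47 − 10.40 = 250.07 m.
Head difference: h(PZ-4) − h(PZ-7) = 245.18 − 250.07 = -4.89 m.
Hydraulic gradient: i = |Δh| / L = 4.89 / 1003.6 = 0.00487.
Flow is from higher to lower head: from PZ-7 toward PZ-4, i.e. toward the north-west.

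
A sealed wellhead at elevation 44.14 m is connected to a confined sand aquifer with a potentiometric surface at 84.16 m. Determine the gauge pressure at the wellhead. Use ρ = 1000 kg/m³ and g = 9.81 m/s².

Head above the cap: Δh = 84.16 − 44.14 = 40.02 m.
P = ρgΔh = 1000 × 9.81 × 40.02 = 392596 Pa ≈ 393 kPa.

P ≈ 393 kPa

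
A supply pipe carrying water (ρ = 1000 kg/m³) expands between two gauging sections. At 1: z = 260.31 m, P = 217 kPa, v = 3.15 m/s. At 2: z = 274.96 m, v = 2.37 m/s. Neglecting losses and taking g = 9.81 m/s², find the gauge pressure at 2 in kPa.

Pressure head at 1: ψ₁ = P₁/(ρg) = 217×1000 / (1000 × 9.81) = 22.12 m.
Velocity heads: v₁²/2g = 3.15²/19.62 = 0.506 m; v₂²/2g = 2.37²/19.62 = 0.286 m.
Total head H = z₁ + ψ₁ + v₁²/2g = 260.31 + 22.12 + 0.506 = 282.94 m.
ψ₂ = H − z₂ − v₂²/2g = 282.94 − 274.96 − 0.286 = 7.69 m.
P₂ = ρgψ₂ = 1000 × 9.81 × 7.69 ≈ 75.4 kPa.

P₂ ≈ 75.4 kPa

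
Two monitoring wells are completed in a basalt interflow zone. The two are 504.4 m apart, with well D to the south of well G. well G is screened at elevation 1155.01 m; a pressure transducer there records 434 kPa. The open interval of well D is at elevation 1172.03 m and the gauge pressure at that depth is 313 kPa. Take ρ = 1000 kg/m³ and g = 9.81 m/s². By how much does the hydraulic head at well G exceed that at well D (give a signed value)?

Δh ≈ -4.69 m

Pressure head at well G: ψ = P/(ρg) = 434×1000 / (1000 × 9.81) = 44.24 m.
Total head at well G: h = z + ψ = 1155.01 + 44.24 = 1199.25 m.
Pressure head at well D: ψ = P/(ρg) = 313×1000 / (1000 × 9.81) = 31.91 m.
Total head at well D: h = z + ψ = 1172.03 + 31.91 = 1203.94 m.
Head difference: h(well G) − h(well D) = 1199.25 − 1203.94 = -4.69 m.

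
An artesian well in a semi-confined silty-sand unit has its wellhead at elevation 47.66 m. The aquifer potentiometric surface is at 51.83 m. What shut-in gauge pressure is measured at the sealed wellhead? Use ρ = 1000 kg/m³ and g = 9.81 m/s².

Head above the cap: Δh = 51.83 − 47.66 = 4.17 m.
P = ρgΔh = 1000 × 9.81 × 4.17 = 40908 Pa ≈ 40.9 kPa.

P ≈ 40.9 kPa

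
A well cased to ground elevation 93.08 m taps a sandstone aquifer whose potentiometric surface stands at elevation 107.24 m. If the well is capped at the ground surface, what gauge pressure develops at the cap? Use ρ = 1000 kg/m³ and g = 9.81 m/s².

Head above the cap: Δh = 107.24 − 93.08 = 14.16 m.
P = ρgΔh = 1000 × 9.81 × 14.16 = 138910 Pa ≈ 139 kPa.

P ≈ 139 kPa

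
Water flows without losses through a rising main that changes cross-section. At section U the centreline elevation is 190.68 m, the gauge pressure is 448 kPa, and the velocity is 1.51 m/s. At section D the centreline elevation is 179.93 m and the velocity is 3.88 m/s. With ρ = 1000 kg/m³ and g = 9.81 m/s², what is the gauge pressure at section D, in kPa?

Pressure head at U: ψ₁ = P₁/(ρg) = 448×1000 / (1000 × 9.81) = 45.67 m.
Velocity heads: v₁²/2g = 1.51²/19.62 = 0.116 m; v₂²/2g = 3.88²/19.62 = 0.767 m.
Total head H = z₁ + ψ₁ + v₁²/2g = 190.68 + 45.67 + 0.116 = 236.47 m.
ψ₂ = H − z₂ − v₂²/2g = 236.47 − 179.93 − 0.767 = 55.77 m.
P₂ = ρgψ₂ = 1000 × 9.81 × 55.77 ≈ 547 kPa.

P₂ ≈ 547 kPa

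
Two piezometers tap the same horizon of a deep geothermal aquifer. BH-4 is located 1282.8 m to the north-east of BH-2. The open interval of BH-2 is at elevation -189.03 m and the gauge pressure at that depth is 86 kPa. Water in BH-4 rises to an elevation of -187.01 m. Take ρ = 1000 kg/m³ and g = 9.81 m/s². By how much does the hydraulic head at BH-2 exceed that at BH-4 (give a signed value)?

Δh ≈ 6.75 m

Pressure head at BH-2: ψ = P/(ρg) = 86×1000 / (1000 × 9.81) = 8.77 m.
Total head at BH-2: h = z + ψ = -189.03 + 8.77 = -180.26 m.
Total head at BH-4: h = -187.01 m (water level in the piezometer is the total head).
Head difference: h(BH-2) − h(BH-4) = -180.26 − (-187.01) = 6.75 m.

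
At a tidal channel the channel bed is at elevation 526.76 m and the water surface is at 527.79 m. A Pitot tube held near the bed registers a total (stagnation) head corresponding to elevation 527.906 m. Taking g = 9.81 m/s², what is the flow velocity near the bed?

Near the bed, under hydrostatic conditions, the piezometric head (z + ψ) equals the free-surface elevation, 527.79 m.
Velocity head = total − piezometric = 527.906 − 527.79 = 0.116 m.
v = √(2g·h_v) = √(2 × 9.81 × 0.116) = 1.51 m/s.

v ≈ 1.51 m/s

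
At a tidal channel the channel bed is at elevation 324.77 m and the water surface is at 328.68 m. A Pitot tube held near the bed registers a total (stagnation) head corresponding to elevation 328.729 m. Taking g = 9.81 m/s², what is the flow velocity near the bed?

v ≈ 0.980 m/s

Near the bed, under hydrostatic conditions, the piezometric head (z + ψ) equals the free-surface elevation, 328.68 m.
Velocity head = total − piezometric = 328.729 − 328.68 = 0.049 m.
v = √(2g·h_v) = √(2 × 9.81 × 0.049) = 0.980 m/s.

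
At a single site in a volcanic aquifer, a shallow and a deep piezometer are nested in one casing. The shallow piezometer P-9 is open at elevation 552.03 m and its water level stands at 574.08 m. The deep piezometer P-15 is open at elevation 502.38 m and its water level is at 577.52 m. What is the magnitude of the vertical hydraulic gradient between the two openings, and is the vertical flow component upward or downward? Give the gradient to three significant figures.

Total head at P-9: h = 574.08 m (water level in the standpipe).
Total head at P-15: h = 577.52 m.
Δh = h(P-9) − h(P-15) = 574.08 − 577.52 = -3.44 m.
Vertical separation Δz = 552.03 − 502.38 = 49.65 m.
|i_v| = |Δh| / Δz = 3.44 / 49.65 = 0.0693.
Head is higher in the deep piezometer, so vertical flow is upward (discharge condition).

|i_v| ≈ 0.0693; vertical flow is upward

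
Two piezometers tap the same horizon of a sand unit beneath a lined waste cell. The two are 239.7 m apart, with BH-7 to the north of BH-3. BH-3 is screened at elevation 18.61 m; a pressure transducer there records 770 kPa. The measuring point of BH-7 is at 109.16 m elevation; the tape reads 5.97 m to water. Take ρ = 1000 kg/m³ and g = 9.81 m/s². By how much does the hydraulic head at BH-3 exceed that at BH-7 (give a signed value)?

Δh ≈ -6.09 m

Pressure head at BH-3: ψ = P/(ρg) = 770×1000 / (1000 × 9.81) = 78.49 m.
Total head at BH-3: h = z + ψ = 18.61 + 78.49 = 97.10 m.
Total head at BH-7: h = 109.16 − 5.97 = 103.19 m.
Head difference: h(BH-3) − h(BH-7) = 97.10 − 103.19 = -6.09 m.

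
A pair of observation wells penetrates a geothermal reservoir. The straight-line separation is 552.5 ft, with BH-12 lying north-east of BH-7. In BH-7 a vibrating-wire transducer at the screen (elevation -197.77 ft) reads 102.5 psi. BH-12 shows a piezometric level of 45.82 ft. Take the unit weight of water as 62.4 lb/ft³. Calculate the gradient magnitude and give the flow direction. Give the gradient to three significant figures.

Pressure head at BH-7: ψ = 144·P/γ = 144 × 102.5 / 62.4 = 236.54 ft.
Total head at BH-7: h = z + ψ = -197.77 + 236.54 = 38.77 ft.
Total head at BH-12: h = 45.82 ft (water level in the piezometer is the total head).
Head difference: h(BH-7) − h(BH-12) = 38.77 − 45.82 = -7.05 ft.
Hydraulic gradient: i = |Δh| / L = 7.05 / 552.5 = 0.0128.
Flow is from higher to lower head: from BH-12 toward BH-7, i.e. toward the south-west.

i ≈ 0.0128; groundwater flows toward the south-west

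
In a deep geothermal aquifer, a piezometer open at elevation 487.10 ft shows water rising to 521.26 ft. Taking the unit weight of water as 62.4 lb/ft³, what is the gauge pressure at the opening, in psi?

Pressure head ψ = h − z = 521.26 − 487.10 = 34.16 ft.
P = γ·ψ / 144 = 62.4 × 34.16 / 144 = 14.8 psi.

P ≈ 14.8 psi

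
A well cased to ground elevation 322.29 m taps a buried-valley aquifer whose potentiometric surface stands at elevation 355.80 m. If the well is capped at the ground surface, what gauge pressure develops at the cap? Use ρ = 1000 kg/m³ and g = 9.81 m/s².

Head above the cap: Δh = 355.80 − 322.29 = 33.51 m.
P = ρgΔh = 1000 × 9.81 × 33.51 = 328733 Pa ≈ 329 kPa.

P ≈ 329 kPa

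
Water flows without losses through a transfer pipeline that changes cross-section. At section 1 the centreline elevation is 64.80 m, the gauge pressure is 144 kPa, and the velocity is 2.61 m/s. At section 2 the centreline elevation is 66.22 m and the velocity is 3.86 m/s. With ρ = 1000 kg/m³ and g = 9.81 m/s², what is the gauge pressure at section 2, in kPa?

Pressure head at 1: ψ₁ = P₁/(ρg) = 144×1000 / (1000 × 9.81) = 14.68 m.
Velocity heads: v₁²/2g = 2.61²/19.62 = 0.347 m; v₂²/2g = 3.86²/19.62 = 0.759 m.
Total head H = z₁ + ψ₁ + v₁²/2g = 64.80 + 14.68 + 0.347 = 79.83 m.
ψ₂ = H − z₂ − v₂²/2g = 79.83 − 66.22 − 0.759 = 12.85 m.
P₂ = ρgψ₂ = 1000 × 9.81 × 12.85 ≈ 126 kPa.

P₂ ≈ 126 kPa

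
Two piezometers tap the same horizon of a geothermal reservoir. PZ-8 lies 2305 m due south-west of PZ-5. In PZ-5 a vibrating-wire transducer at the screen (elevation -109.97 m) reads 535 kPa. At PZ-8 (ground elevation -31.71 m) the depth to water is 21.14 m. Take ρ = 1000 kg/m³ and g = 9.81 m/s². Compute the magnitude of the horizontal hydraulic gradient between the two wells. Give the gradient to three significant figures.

Pressure head at PZ-5: ψ = P/(ρg) = 535×1000 / (1000 × 9.81) = 54.54 m.
Total head at PZ-5: h = z + ψ = -109.97 + 54.54 = -55.43 m.
Total head at PZ-8: h = -31.71 − 21.14 = -52.85 m.
Head difference: h(PZ-5) − h(PZ-8) = -55.43 − (-52.85) = -2.58 m.
Hydraulic gradient: i = |Δh| / L = 2.58 / 2305 = 0.00112.

i ≈ 0.00112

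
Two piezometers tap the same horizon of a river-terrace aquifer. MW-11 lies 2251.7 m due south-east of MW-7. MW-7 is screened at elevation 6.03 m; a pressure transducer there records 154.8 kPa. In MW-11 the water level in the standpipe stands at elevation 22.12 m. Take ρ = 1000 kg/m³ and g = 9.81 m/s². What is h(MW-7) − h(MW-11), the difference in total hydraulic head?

Pressure head at MW-7: ψ = P/(ρg) = 154.8×1000 / (1000 × 9.81) = 15.78 m.
Total head at MW-7: h = z + ψ = 6.03 + 15.78 = 21.81 m.
Total head at MW-11: h = 22.12 m (water level in the piezometer is the total head).
Head difference: h(MW-7) − h(MW-11) = 21.81 − 22.12 = -0.31 m.

Δh ≈ -0.31 m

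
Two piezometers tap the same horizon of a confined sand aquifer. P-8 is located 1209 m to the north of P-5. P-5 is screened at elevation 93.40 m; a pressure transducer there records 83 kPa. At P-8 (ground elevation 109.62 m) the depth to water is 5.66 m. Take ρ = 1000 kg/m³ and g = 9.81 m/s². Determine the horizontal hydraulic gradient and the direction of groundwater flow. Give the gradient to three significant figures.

i ≈ 0.00174; groundwater flows toward the south

Pressure head at P-5: ψ = P/(ρg) = 83×1000 / (1000 × 9.81) = 8.46 m.
Total head at P-5: h = z + ψ = 93.40 + 8.46 = 101.86 m.
Total head at P-8: h = 109.62 − 5.66 = 103.96 m.
Head difference: h(P-5) − h(P-8) = 101.86 − 103.96 = -2.10 m.
Hydraulic gradient: i = |Δh| / L = 2.10 / 1209 = 0.00174.
Flow is from higher to lower head: from P-8 toward P-5, i.e. toward the south.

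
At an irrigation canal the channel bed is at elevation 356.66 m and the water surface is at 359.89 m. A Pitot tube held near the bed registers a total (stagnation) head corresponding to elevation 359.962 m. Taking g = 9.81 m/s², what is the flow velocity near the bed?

Near the bed, under hydrostatic conditions, the piezometric head (z + ψ) equals the free-surface elevation, 359.89 m.
Velocity head = total − piezometric = 359.962 − 359.89 = 0.072 m.
v = √(2g·h_v) = √(2 × 9.81 × 0.072) = 1.19 m/s.

v ≈ 1.19 m/s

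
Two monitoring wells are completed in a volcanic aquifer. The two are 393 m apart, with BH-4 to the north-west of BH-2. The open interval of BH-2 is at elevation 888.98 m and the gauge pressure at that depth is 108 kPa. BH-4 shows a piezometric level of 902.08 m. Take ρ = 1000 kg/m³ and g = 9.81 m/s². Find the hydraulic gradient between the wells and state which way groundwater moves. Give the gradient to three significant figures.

i ≈ 0.00532; groundwater flows toward the south-east

Pressure head at BH-2: ψ = P/(ρg) = 108×1000 / (1000 × 9.81) = 11.01 m.
Total head at BH-2: h = z + ψ = 888.98 + 11.01 = 899.99 m.
Total head at BH-4: h = 902.08 m (water level in the piezometer is the total head).
Head difference: h(BH-2) − h(BH-4) = 899.99 − 902.08 = -2.09 m.
Hydraulic gradient: i = |Δh| / L = 2.09 / 393 = 0.00532.
Flow is from higher to lower head: from BH-4 toward BH-2, i.e. toward the south-east.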